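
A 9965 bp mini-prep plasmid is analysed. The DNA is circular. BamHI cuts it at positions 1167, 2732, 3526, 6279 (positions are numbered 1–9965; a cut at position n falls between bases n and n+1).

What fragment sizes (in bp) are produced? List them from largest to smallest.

Circular molecule, 4 cuts → 4 fragments:
  2732 − 1167 = 1565 bp
  3526 − 2732 = 794 bp
  6279 − 3526 = 2753 bp
  wrap: 9965 − 6279 + 1167 = 4853 bp
Sorted largest to smallest: 4853, 2753, 1565, 794 bp.

4853, 2753, 1565, 794 bp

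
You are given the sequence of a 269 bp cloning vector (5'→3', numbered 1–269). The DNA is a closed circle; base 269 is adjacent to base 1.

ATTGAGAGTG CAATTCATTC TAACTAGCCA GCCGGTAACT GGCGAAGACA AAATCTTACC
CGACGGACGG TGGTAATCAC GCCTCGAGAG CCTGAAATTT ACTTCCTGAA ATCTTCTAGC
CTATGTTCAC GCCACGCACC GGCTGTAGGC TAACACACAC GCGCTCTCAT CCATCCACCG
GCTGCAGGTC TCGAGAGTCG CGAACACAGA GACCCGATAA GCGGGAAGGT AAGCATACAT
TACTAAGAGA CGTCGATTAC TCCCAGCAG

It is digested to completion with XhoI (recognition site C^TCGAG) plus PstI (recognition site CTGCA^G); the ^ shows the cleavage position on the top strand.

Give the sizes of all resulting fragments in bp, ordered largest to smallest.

XhoI sites (CTCGAG) start at positions 83, 190.
XhoI cuts after the first base of each site, so after positions 83, 190.
The PstI site (CTGCAG) starts at position 182.
PstI cuts after base 5 of each site (before the last base), so after position 186.
Combined cut positions: 83, 186, 190.
Circular molecule, 3 cuts → 3 fragments:
  84–186 → 103 bp
  187–190 → 4 bp
  191–269 then 1–83 → 79 + 83 = 162 bp
Sorted largest to smallest: 162, 103, 4 bp.

162, 103, 4 bp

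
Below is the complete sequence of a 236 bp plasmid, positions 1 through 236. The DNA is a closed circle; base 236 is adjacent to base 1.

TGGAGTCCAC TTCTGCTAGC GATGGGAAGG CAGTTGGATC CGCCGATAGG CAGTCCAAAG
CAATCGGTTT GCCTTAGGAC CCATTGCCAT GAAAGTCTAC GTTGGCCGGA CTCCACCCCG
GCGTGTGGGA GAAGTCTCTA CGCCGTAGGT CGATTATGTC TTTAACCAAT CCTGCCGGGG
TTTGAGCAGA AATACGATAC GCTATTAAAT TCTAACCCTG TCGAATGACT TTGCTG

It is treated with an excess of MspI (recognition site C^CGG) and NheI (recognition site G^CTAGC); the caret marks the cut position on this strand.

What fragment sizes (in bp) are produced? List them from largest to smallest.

MspI sites (CCGG) start at positions 106, 118, 175.
MspI cuts after the first base of each site, so after positions 106, 118, 175.
The NheI site (GCTAGC) starts at position 15.
NheI cuts after the first base of each site, so after position 15.
Combined cut positions: 15, 106, 118, 175.
Circular molecule, 4 cuts → 4 fragments:
  16–106 → 91 bp
  107–118 → 12 bp
  119–175 → 57 bp
  176–236 then 1–15 → 61 + 15 = 76 bp
Sorted largest to smallest: 91, 76, 57, 12 bp.

91, 76, 57, 12 bp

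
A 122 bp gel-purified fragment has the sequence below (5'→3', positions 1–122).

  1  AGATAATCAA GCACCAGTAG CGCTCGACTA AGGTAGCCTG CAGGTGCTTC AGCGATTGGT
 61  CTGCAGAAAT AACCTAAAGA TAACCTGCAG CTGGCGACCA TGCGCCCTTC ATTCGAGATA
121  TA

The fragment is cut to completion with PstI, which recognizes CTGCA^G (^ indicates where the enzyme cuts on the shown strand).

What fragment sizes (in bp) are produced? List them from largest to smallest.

PstI sites (CTGCAG) start at positions 38, 61, 85.
PstI cuts after base 5 of each site (before the last base), so after positions 42, 65, 89.
Linear molecule, 3 cuts → 4 fragments:
  1–42 → 42 bp
  43–65 → 23 bp
  66–89 → 24 bp
  90–122 → 33 bp
Sorted largest to smallest: 42, 33, 24, 23 bp.

42, 33, 24, 23 bp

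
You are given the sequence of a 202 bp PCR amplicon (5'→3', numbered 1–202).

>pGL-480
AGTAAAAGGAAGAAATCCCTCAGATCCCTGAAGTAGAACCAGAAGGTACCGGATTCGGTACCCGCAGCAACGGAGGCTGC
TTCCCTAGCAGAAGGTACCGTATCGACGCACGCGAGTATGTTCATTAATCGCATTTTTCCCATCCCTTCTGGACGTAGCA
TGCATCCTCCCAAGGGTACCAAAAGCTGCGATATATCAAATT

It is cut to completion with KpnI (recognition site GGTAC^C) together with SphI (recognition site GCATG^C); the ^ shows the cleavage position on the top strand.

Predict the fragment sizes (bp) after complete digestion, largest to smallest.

KpnI sites (GGTACC) start at positions 45, 57, 94, 175.
KpnI cuts after base 5 of each site (before the last base), so after positions 49, 61, 98, 179.
The SphI site (GCATGC) starts at position 158.
SphI cuts after base 5 of each site (before the last base), so after position 162.
Combined cut positions: 49, 61, 98, 162, 179.
Linear molecule, 5 cuts → 6 fragments:
  1–49 → 49 bp
  50–61 → 12 bp
  62–98 → 37 bp
  99–162 → 64 bp
  163–179 → 17 bp
  180–202 → 23 bp
Sorted largest to smallest: 64, 49, 37, 23, 17, 12 bp.

64, 49, 37, 23, 17, 12 bp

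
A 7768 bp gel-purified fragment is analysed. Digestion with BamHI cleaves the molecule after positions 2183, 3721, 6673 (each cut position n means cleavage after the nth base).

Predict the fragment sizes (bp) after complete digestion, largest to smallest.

2952, 2183, 1538, 1095 bp

Linear molecule, 3 cuts → 4 fragments:
  2183 − 0 = 2183 bp
  3721 − 2183 = 1538 bp
  6673 − 3721 = 2952 bp
  7768 − 6673 = 1095 bp
Sorted largest to smallest: 2952, 2183, 1538, 1095 bp.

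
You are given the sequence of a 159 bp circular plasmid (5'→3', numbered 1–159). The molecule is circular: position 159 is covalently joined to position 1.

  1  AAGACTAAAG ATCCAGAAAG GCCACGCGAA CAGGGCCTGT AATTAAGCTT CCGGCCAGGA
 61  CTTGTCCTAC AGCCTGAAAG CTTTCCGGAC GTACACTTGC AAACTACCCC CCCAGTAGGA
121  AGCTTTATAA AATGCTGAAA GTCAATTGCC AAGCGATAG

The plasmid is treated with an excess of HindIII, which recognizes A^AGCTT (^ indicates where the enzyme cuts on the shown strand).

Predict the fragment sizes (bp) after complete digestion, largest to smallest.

84, 42, 33 bp

HindIII sites (AAGCTT) start at positions 45, 78, 120.
HindIII cuts after the first base of each site, so after positions 45, 78, 120.
Circular molecule, 3 cuts → 3 fragments:
  46–78 → 33 bp
  79–120 → 42 bp
  121–159 then 1–45 → 39 + 45 = 84 bp
Sorted largest to smallest: 84, 42, 33 bp.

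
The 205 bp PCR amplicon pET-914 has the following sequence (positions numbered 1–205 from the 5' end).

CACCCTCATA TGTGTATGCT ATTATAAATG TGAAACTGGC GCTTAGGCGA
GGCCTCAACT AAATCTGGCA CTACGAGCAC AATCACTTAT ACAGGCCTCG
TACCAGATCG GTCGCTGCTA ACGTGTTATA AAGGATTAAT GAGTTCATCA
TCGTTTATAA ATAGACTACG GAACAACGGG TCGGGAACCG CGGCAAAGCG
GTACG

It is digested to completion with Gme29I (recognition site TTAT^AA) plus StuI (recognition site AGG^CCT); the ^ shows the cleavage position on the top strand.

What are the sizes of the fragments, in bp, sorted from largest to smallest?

47, 43, 34, 29, 27, 25 bp

Gme29I sites (TTATAA) start at positions 22, 126, 155.
Gme29I cuts after base 4 of each site, so after positions 25, 129, 158.
StuI sites (AGGCCT) start at positions 50, 93.
StuI cuts after base 3 of each site, so after positions 52, 95.
Combined cut positions: 25, 52, 95, 129, 158.
Linear molecule, 5 cuts → 6 fragments:
  1–25 → 25 bp
  26–52 → 27 bp
  53–95 → 43 bp
  96–129 → 34 bp
  130–158 → 29 bp
  159–205 → 47 bp
Sorted largest to smallest: 47, 43, 34, 29, 27, 25 bp.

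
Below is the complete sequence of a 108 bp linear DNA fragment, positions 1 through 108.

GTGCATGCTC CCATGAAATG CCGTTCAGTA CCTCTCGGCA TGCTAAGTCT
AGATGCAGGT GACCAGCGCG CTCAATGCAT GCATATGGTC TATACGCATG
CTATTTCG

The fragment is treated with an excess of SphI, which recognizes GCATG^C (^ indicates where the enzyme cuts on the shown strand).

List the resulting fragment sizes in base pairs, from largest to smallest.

SphI sites (GCATGC) start at positions 3, 38, 77, 96.
SphI cuts after base 5 of each site (before the last base), so after positions 7, 42, 81, 100.
Linear molecule, 4 cuts → 5 fragments:
  1–7 → 7 bp
  8–42 → 35 bp
  43–81 → 39 bp
  82–100 → 19 bp
  101–108 → 8 bp
Sorted largest to smallest: 39, 35, 19, 8, 7 bp.

39, 35, 19, 8, 7 bp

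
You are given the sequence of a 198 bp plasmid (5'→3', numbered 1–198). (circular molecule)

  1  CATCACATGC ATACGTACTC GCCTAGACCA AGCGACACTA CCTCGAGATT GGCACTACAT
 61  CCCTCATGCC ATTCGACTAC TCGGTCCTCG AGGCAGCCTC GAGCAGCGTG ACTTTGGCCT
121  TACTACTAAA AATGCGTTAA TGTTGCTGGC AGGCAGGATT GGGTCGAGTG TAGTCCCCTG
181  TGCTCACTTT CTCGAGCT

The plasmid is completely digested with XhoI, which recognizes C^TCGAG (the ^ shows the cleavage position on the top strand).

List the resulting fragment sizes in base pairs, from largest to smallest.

XhoI sites (CTCGAG) start at positions 42, 87, 98, 191.
XhoI cuts after the first base of each site, so after positions 42, 87, 98, 191.
Circular molecule, 4 cuts → 4 fragments:
  43–87 → 45 bp
  88–98 → 11 bp
  99–191 → 93 bp
  192–198 then 1–42 → 7 + 42 = 49 bp
Sorted largest to smallest: 93, 49, 45, 11 bp.

93, 49, 45, 11 bp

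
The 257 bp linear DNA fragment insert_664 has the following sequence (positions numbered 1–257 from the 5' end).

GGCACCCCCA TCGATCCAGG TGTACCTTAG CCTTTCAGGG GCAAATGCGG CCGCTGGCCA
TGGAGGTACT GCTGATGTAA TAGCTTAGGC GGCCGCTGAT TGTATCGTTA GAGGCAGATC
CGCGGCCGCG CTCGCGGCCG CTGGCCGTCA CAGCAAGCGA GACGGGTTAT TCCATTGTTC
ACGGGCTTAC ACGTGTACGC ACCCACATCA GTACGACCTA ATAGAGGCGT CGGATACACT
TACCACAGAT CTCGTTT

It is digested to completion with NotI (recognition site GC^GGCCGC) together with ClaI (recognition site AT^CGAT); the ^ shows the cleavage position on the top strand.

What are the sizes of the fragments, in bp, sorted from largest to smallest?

122, 42, 37, 33, 12, 11 bp

NotI sites (GCGGCCGC) start at positions 47, 89, 122, 134.
NotI cuts after base 2 of each site, so after positions 48, 90, 123, 135.
The ClaI site (ATCGAT) starts at position 10.
ClaI cuts after base 2 of each site, so after position 11.
Combined cut positions: 11, 48, 90, 123, 135.
Linear molecule, 5 cuts → 6 fragments:
  1–11 → 11 bp
  12–48 → 37 bp
  49–90 → 42 bp
  91–123 → 33 bp
  124–135 → 12 bp
  136–257 → 122 bp
Sorted largest to smallest: 122, 42, 37, 33, 12, 11 bp.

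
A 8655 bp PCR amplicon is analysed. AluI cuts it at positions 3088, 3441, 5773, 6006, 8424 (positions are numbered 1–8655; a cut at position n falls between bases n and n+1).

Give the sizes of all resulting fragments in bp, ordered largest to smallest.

3088, 2418, 2332, 353, 233, 231 bp

Linear molecule, 5 cuts → 6 fragments:
  3088 − 0 = 3088 bp
  3441 − 3088 = 353 bp
  5773 − 3441 = 2332 bp
  6006 − 5773 = 233 bp
  8424 − 6006 = 2418 bp
  8655 − 8424 = 231 bp
Sorted largest to smallest: 3088, 2418, 2332, 353, 233, 231 bp.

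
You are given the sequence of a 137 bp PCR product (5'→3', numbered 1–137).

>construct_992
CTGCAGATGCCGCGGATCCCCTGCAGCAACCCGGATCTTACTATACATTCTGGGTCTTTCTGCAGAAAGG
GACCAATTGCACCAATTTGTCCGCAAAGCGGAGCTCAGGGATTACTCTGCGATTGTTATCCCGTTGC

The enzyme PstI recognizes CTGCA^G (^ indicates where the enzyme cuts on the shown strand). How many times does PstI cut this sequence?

3

CTGCAG occurs starting at positions 1, 21, 60.
PstI cuts at 3 sites.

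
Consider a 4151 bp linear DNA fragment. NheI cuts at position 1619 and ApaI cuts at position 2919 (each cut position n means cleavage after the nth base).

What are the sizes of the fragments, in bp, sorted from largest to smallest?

Combined cut positions (sorted): 1619, 2919.
Linear molecule, 2 cuts → 3 fragments:
  1619 − 0 = 1619 bp
  2919 − 1619 = 1300 bp
  4151 − 2919 = 1232 bp
Sorted largest to smallest: 1619, 1300, 1232 bp.

1619, 1300, 1232 bp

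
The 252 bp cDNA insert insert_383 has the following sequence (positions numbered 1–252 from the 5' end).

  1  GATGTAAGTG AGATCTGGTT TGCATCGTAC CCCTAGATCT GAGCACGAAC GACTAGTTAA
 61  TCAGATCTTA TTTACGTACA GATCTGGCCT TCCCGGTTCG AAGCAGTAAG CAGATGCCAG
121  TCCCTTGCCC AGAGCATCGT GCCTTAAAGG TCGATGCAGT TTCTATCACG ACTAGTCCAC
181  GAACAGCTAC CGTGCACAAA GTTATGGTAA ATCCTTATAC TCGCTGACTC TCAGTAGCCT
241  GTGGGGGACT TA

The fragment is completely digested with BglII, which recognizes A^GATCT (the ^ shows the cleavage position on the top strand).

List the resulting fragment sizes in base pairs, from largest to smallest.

BglII sites (AGATCT) start at positions 11, 35, 63, 80.
BglII cuts after the first base of each site, so after positions 11, 35, 63, 80.
Linear molecule, 4 cuts → 5 fragments:
  1–11 → 11 bp
  12–35 → 24 bp
  36–63 → 28 bp
  64–80 → 17 bp
  81–252 → 172 bp
Sorted largest to smallest: 172, 28, 24, 17, 11 bp.

172, 28, 24, 17, 11 bp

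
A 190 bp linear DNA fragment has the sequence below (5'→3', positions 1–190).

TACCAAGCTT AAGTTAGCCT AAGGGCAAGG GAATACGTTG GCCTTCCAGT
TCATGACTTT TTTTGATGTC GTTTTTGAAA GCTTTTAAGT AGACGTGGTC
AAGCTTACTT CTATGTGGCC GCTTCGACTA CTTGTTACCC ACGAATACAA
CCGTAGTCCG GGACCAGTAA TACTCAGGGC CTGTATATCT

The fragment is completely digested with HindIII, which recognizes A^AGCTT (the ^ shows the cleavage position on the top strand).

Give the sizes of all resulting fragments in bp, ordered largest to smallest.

HindIII sites (AAGCTT) start at positions 5, 79, 101.
HindIII cuts after the first base of each site, so after positions 5, 79, 101.
Linear molecule, 3 cuts → 4 fragments:
  1–5 → 5 bp
  6–79 → 74 bp
  80–101 → 22 bp
  102–190 → 89 bp
Sorted largest to smallest: 89, 74, 22, 5 bp.

89, 74, 22, 5 bp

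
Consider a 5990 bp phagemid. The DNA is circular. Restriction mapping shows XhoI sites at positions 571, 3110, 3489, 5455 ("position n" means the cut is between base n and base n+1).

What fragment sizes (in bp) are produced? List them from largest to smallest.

Circular molecule, 4 cuts → 4 fragments:
  3110 − 571 = 2539 bp
  3489 − 3110 = 379 bp
  5455 − 3489 = 1966 bp
  wrap: 5990 − 5455 + 571 = 1106 bp
Sorted largest to smallest: 2539, 1966, 1106, 379 bp.

2539, 1966, 1106, 379 bp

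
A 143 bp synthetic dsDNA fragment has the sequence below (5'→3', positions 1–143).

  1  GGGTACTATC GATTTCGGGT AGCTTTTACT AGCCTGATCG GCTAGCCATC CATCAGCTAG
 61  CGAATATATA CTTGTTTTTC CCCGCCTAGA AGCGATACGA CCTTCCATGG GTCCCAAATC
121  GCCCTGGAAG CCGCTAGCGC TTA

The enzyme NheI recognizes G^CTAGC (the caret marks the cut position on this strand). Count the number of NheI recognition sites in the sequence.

GCTAGC occurs starting at positions 41, 56, 133.
NheI cuts at 3 sites.

3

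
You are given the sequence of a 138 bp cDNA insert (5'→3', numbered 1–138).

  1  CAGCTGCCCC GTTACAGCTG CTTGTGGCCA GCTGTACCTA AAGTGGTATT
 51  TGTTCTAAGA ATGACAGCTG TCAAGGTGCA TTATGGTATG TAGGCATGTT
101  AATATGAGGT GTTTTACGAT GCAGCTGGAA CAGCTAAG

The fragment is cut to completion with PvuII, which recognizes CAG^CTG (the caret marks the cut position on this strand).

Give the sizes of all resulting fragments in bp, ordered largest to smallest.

PvuII sites (CAGCTG) start at positions 1, 15, 29, 65, 122.
PvuII cuts after base 3 of each site, so after positions 3, 17, 31, 67, 124.
Linear molecule, 5 cuts → 6 fragments:
  1–3 → 3 bp
  4–17 → 14 bp
  18–31 → 14 bp
  32–67 → 36 bp
  68–124 → 57 bp
  125–138 → 14 bp
Sorted largest to smallest: 57, 36, 14, 14, 14, 3 bp.

57, 36, 14, 14, 14, 3 bp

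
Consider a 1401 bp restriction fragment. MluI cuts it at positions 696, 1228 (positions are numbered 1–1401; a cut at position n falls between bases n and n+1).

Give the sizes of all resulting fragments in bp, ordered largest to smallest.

696, 532, 173 bp

Linear molecule, 2 cuts → 3 fragments:
  696 − 0 = 696 bp
  1228 − 696 = 532 bp
  1401 − 1228 = 173 bp
Sorted largest to smallest: 696, 532, 173 bp.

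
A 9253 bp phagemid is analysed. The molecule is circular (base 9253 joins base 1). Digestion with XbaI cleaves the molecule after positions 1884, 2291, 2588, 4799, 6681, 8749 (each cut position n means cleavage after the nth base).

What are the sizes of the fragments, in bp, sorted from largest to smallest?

Circular molecule, 6 cuts → 6 fragments:
  2291 − 1884 = 407 bp
  2588 − 2291 = 297 bp
  4799 − 2588 = 2211 bp
  6681 − 4799 = 1882 bp
  8749 − 6681 = 2068 bp
  wrap: 9253 − 8749 + 1884 = 2388 bp
Sorted largest to smallest: 2388, 2211, 2068, 1882, 407, 297 bp.

2388, 2211, 2068, 1882, 407, 297 bp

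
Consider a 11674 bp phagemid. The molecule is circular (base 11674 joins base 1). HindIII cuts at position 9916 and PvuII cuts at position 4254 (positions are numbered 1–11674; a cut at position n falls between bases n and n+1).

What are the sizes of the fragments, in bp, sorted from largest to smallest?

Combined cut positions (sorted): 4254, 9916.
Circular molecule, 2 cuts → 2 fragments:
  9916 − 4254 = 5662 bp
  wrap: 11674 − 9916 + 4254 = 6012 bp
Sorted largest to smallest: 6012, 5662 bp.

6012, 5662 bp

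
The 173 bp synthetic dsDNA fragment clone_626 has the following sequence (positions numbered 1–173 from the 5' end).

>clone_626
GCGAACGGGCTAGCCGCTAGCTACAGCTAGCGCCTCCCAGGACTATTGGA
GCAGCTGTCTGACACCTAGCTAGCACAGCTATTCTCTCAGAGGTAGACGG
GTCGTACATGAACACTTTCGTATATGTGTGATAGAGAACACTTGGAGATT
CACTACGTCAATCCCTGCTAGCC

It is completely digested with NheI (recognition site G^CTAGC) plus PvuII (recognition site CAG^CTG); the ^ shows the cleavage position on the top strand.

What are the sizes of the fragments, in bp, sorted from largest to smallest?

98, 28, 15, 10, 9, 7, 6 bp

NheI sites (GCTAGC) start at positions 9, 16, 26, 69, 167.
NheI cuts after the first base of each site, so after positions 9, 16, 26, 69, 167.
The PvuII site (CAGCTG) starts at position 52.
PvuII cuts after base 3 of each site, so after position 54.
Combined cut positions: 9, 16, 26, 54, 69, 167.
Linear molecule, 6 cuts → 7 fragments:
  1–9 → 9 bp
  10–16 → 7 bp
  17–26 → 10 bp
  27–54 → 28 bp
  55–69 → 15 bp
  70–167 → 98 bp
  168–173 → 6 bp
Sorted largest to smallest: 98, 28, 15, 10, 9, 7, 6 bp.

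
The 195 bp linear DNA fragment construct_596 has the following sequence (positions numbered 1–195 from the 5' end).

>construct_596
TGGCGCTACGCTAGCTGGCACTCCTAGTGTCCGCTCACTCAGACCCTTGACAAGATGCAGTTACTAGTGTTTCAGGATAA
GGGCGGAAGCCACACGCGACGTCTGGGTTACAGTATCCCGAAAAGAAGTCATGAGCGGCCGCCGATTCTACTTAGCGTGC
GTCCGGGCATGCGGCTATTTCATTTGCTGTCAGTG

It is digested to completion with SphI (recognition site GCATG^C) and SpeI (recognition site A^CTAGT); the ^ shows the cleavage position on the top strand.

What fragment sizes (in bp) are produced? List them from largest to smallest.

108, 63, 24 bp

The SphI site (GCATGC) starts at position 167.
SphI cuts after base 5 of each site (before the last base), so after position 171.
The SpeI site (ACTAGT) starts at position 63.
SpeI cuts after the first base of each site, so after position 63.
Combined cut positions: 63, 171.
Linear molecule, 2 cuts → 3 fragments:
  1–63 → 63 bp
  64–171 → 108 bp
  172–195 → 24 bp
Sorted largest to smallest: 108, 63, 24 bp.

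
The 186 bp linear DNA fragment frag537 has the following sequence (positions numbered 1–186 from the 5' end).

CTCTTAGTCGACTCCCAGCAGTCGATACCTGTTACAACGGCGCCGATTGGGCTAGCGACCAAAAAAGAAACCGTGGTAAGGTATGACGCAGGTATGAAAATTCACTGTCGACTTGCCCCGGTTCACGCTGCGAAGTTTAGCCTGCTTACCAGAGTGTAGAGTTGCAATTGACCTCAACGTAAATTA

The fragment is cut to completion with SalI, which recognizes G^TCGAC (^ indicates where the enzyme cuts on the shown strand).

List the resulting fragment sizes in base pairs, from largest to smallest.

SalI sites (GTCGAC) start at positions 7, 107.
SalI cuts after the first base of each site, so after positions 7, 107.
Linear molecule, 2 cuts → 3 fragments:
  1–7 → 7 bp
  8–107 → 100 bp
  108–186 → 79 bp
Sorted largest to smallest: 100, 79, 7 bp.

100, 79, 7 bp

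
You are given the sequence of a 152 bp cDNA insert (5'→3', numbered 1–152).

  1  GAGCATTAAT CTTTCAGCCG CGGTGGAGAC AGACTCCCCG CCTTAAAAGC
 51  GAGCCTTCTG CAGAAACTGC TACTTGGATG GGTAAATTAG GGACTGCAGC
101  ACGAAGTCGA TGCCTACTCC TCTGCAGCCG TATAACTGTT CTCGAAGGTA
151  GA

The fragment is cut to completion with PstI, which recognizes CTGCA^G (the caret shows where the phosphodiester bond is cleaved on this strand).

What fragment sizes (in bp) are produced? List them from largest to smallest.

62, 36, 28, 26 bp

PstI sites (CTGCAG) start at positions 58, 94, 122.
PstI cuts after base 5 of each site (before the last base), so after positions 62, 98, 126.
Linear molecule, 3 cuts → 4 fragments:
  1–62 → 62 bp
  63–98 → 36 bp
  99–126 → 28 bp
  127–152 → 26 bp
Sorted largest to smallest: 62, 36, 28, 26 bp.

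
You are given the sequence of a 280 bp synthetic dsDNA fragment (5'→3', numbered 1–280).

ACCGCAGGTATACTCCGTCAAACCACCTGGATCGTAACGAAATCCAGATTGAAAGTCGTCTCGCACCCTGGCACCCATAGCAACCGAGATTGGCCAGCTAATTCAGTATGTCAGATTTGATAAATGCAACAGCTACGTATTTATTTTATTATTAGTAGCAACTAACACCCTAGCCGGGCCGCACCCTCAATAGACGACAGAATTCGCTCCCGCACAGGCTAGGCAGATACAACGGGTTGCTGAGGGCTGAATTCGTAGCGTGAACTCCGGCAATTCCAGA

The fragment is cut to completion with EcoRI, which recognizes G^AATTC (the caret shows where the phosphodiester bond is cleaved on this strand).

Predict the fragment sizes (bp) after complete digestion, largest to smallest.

200, 49, 31 bp

EcoRI sites (GAATTC) start at positions 200, 249.
EcoRI cuts after the first base of each site, so after positions 200, 249.
Linear molecule, 2 cuts → 3 fragments:
  1–200 → 200 bp
  201–249 → 49 bp
  250–280 → 31 bp
Sorted largest to smallest: 200, 49, 31 bp.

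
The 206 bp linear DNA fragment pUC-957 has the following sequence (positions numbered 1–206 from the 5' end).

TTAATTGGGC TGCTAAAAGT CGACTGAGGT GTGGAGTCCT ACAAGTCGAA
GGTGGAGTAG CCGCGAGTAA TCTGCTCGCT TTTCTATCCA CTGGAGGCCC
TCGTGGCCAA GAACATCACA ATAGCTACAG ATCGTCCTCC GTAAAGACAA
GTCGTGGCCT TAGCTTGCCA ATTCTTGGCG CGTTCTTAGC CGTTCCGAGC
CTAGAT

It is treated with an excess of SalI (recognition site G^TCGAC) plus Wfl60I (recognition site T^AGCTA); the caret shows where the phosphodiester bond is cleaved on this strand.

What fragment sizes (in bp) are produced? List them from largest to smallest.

103, 84, 19 bp

The SalI site (GTCGAC) starts at position 19.
SalI cuts after the first base of each site, so after position 19.
The Wfl60I site (TAGCTA) starts at position 122.
Wfl60I cuts after the first base of each site, so after position 122.
Combined cut positions: 19, 122.
Linear molecule, 2 cuts → 3 fragments:
  1–19 → 19 bp
  20–122 → 103 bp
  123–206 → 84 bp
Sorted largest to smallest: 103, 84, 19 bp.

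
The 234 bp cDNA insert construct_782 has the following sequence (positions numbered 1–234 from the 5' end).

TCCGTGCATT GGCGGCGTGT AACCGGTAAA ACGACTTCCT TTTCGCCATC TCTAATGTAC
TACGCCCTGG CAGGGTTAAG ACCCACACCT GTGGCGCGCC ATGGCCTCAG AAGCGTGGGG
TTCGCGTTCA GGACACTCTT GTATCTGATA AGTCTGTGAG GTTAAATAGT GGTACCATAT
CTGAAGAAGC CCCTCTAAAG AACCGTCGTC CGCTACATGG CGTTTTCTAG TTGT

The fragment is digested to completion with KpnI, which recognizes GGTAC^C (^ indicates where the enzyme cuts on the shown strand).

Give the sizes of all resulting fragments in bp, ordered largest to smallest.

The KpnI site (GGTACC) starts at position 171.
KpnI cuts after base 5 of each site (before the last base), so after position 175.
Linear molecule, 1 cut → 2 fragments:
  1–175 → 175 bp
  176–234 → 59 bp
Sorted largest to smallest: 175, 59 bp.

175, 59 bp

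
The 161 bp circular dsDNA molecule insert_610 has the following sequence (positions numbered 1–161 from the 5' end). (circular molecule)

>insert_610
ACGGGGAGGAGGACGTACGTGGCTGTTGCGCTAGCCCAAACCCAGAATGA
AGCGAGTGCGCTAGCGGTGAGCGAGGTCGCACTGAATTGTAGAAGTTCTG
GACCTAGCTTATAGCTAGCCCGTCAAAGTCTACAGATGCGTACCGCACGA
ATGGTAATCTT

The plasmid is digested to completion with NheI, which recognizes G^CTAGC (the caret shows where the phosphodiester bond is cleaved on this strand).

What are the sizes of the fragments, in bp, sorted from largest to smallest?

NheI sites (GCTAGC) start at positions 30, 60, 114.
NheI cuts after the first base of each site, so after positions 30, 60, 114.
Circular molecule, 3 cuts → 3 fragments:
  31–60 → 30 bp
  61–114 → 54 bp
  115–161 then 1–30 → 47 + 30 = 77 bp
Sorted largest to smallest: 77, 54, 30 bp.

77, 54, 30 bp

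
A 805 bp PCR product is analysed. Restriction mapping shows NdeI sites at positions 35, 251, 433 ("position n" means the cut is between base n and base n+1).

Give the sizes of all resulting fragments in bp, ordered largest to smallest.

372, 216, 182, 35 bp

Linear molecule, 3 cuts → 4 fragments:
  35 − 0 = 35 bp
  251 − 35 = 216 bp
  433 − 251 = 182 bp
  805 − 433 = 372 bp
Sorted largest to smallest: 372, 216, 182, 35 bp.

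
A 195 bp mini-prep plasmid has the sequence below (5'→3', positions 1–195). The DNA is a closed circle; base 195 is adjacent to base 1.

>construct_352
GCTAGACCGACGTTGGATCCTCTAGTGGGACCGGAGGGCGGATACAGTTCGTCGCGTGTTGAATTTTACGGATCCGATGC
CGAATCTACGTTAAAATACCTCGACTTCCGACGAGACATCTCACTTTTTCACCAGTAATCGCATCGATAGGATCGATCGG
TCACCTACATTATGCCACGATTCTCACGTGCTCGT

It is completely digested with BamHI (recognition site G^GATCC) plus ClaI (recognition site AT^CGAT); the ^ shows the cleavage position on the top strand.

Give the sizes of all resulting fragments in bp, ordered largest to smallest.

74, 57, 55, 9 bp

BamHI sites (GGATCC) start at positions 15, 70.
BamHI cuts after the first base of each site, so after positions 15, 70.
ClaI sites (ATCGAT) start at positions 143, 152.
ClaI cuts after base 2 of each site, so after positions 144, 153.
Combined cut positions: 15, 70, 144, 153.
Circular molecule, 4 cuts → 4 fragments:
  16–70 → 55 bp
  71–144 → 74 bp
  145–153 → 9 bp
  154–195 then 1–15 → 42 + 15 = 57 bp
Sorted largest to smallest: 74, 57, 55, 9 bp.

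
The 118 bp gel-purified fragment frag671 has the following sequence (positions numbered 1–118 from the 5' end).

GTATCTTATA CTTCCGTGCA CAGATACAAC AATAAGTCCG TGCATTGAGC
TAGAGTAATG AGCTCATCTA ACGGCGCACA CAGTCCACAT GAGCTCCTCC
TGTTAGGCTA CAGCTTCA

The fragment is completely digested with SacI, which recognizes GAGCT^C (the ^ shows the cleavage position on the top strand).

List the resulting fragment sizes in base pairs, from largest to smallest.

64, 31, 23 bp

SacI sites (GAGCTC) start at positions 60, 91.
SacI cuts after base 5 of each site (before the last base), so after positions 64, 95.
Linear molecule, 2 cuts → 3 fragments:
  1–64 → 64 bp
  65–95 → 31 bp
  96–118 → 23 bp
Sorted largest to smallest: 64, 31, 23 bp.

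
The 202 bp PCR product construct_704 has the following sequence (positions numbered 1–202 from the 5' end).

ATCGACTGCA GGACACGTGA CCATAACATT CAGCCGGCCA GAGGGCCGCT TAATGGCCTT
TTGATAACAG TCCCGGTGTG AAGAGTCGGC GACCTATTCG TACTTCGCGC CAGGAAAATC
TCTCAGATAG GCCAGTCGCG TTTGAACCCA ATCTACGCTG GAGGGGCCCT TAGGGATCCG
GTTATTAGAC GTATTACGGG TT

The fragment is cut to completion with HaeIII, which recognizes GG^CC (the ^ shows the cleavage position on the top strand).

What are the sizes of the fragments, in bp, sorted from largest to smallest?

75, 37, 36, 35, 11, 8 bp

HaeIII sites (GGCC) start at positions 36, 44, 55, 130, 165.
HaeIII cuts after base 2 of each site, so after positions 37, 45, 56, 131, 166.
Linear molecule, 5 cuts → 6 fragments:
  1–37 → 37 bp
  38–45 → 8 bp
  46–56 → 11 bp
  57–131 → 75 bp
  132–166 → 35 bp
  167–202 → 36 bp
Sorted largest to smallest: 75, 37, 36, 35, 11, 8 bp.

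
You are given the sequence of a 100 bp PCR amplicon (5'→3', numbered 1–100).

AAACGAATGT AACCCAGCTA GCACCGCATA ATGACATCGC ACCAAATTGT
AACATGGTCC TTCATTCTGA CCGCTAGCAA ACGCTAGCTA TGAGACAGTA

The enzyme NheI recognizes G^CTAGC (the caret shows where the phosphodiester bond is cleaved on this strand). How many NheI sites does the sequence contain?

3

GCTAGC occurs starting at positions 17, 73, 83.
NheI cuts at 3 sites.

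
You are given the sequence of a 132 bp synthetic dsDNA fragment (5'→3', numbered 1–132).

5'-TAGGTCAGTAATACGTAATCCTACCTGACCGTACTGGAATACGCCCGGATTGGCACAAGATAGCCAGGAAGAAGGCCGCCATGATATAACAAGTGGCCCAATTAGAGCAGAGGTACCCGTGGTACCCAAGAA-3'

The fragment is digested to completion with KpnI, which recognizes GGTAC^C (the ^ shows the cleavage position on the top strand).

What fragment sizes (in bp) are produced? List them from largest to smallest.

KpnI sites (GGTACC) start at positions 112, 121.
KpnI cuts after base 5 of each site (before the last base), so after positions 116, 125.
Linear molecule, 2 cuts → 3 fragments:
  1–116 → 116 bp
  117–125 → 9 bp
  126–132 → 7 bp
Sorted largest to smallest: 116, 9, 7 bp.

116, 9, 7 bp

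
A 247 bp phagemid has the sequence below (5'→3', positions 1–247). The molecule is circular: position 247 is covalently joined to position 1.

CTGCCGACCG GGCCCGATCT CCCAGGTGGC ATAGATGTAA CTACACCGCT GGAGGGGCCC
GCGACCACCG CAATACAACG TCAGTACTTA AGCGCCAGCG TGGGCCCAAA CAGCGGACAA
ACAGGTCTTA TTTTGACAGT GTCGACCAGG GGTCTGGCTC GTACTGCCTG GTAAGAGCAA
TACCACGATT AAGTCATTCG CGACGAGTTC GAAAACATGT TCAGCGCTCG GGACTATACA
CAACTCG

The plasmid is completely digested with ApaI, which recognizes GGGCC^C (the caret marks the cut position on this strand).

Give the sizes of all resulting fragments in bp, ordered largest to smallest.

155, 47, 45 bp

ApaI sites (GGGCCC) start at positions 10, 55, 102.
ApaI cuts after base 5 of each site (before the last base), so after positions 14, 59, 106.
Circular molecule, 3 cuts → 3 fragments:
  15–59 → 45 bp
  60–106 → 47 bp
  107–247 then 1–14 → 141 + 14 = 155 bp
Sorted largest to smallest: 155, 47, 45 bp.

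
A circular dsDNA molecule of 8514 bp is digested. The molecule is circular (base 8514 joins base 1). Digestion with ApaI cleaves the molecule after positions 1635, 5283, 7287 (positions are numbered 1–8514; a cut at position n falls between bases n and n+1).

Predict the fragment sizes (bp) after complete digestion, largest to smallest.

Circular molecule, 3 cuts → 3 fragments:
  5283 − 1635 = 3648 bp
  7287 − 5283 = 2004 bp
  wrap: 8514 − 7287 + 1635 = 2862 bp
Sorted largest to smallest: 3648, 2862, 2004 bp.

3648, 2862, 2004 bp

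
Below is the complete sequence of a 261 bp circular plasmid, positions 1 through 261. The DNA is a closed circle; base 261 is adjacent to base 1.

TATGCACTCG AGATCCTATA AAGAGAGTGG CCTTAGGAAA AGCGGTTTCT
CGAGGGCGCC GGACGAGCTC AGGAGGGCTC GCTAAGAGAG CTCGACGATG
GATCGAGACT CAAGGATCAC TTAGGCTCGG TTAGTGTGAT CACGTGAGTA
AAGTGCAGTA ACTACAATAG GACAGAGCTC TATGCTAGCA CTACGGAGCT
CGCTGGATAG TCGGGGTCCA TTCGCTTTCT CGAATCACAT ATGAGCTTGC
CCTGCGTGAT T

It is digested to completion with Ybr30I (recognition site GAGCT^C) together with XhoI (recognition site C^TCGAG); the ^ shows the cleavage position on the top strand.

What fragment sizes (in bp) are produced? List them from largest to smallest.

Ybr30I sites (GAGCTC) start at positions 65, 88, 175, 196.
Ybr30I cuts after base 5 of each site (before the last base), so after positions 69, 92, 179, 200.
XhoI sites (CTCGAG) start at positions 7, 49.
XhoI cuts after the first base of each site, so after positions 7, 49.
Combined cut positions: 7, 49, 69, 92, 179, 200.
Circular molecule, 6 cuts → 6 fragments:
  8–49 → 42 bp
  50–69 → 20 bp
  70–92 → 23 bp
  93–179 → 87 bp
  180–200 → 21 bp
  201–261 then 1–7 → 61 + 7 = 68 bp
Sorted largest to smallest: 87, 68, 42, 23, 21, 20 bp.

87, 68, 42, 23, 21, 20 bp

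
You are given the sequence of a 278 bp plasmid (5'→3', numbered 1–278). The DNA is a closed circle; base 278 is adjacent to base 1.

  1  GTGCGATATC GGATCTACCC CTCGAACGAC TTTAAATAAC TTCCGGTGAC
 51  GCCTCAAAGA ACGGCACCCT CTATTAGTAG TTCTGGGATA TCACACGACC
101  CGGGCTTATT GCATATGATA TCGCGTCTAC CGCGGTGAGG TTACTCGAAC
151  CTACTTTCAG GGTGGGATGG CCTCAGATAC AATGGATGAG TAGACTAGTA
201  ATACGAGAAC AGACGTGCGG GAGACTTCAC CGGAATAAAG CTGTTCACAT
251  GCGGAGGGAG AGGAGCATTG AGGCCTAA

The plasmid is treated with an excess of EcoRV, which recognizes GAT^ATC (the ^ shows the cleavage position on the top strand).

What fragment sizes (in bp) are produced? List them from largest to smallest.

166, 82, 30 bp

EcoRV sites (GATATC) start at positions 5, 87, 117.
EcoRV cuts after base 3 of each site, so after positions 7, 89, 119.
Circular molecule, 3 cuts → 3 fragments:
  8–89 → 82 bp
  90–119 → 30 bp
  120–278 then 1–7 → 159 + 7 = 166 bp
Sorted largest to smallest: 166, 82, 30 bp.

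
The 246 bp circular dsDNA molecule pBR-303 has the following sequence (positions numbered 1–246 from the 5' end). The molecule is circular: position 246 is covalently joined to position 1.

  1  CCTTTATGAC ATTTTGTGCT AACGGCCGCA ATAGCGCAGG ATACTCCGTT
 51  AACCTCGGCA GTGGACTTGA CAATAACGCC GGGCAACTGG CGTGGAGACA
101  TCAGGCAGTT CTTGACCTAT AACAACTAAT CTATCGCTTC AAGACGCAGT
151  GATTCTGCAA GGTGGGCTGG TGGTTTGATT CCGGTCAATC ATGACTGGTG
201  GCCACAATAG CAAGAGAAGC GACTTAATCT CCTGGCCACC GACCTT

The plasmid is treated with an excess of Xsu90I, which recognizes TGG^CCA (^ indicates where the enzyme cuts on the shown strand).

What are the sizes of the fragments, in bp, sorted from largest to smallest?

212, 34 bp

Xsu90I sites (TGGCCA) start at positions 199, 233.
Xsu90I cuts after base 3 of each site, so after positions 201, 235.
Circular molecule, 2 cuts → 2 fragments:
  202–235 → 34 bp
  236–246 then 1–201 → 11 + 201 = 212 bp
Sorted largest to smallest: 212, 34 bp.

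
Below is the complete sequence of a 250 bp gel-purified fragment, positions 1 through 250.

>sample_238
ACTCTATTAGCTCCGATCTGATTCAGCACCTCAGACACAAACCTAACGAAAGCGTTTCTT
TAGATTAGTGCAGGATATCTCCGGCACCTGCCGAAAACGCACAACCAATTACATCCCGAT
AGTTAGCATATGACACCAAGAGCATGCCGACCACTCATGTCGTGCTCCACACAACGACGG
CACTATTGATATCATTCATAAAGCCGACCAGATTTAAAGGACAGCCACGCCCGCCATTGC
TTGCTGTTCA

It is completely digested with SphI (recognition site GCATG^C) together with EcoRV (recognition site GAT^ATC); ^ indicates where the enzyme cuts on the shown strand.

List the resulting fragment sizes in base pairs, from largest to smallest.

76, 70, 60, 44 bp

The SphI site (GCATGC) starts at position 142.
SphI cuts after base 5 of each site (before the last base), so after position 146.
EcoRV sites (GATATC) start at positions 74, 188.
EcoRV cuts after base 3 of each site, so after positions 76, 190.
Combined cut positions: 76, 146, 190.
Linear molecule, 3 cuts → 4 fragments:
  1–76 → 76 bp
  77–146 → 70 bp
  147–190 → 44 bp
  191–250 → 60 bp
Sorted largest to smallest: 76, 70, 60, 44 bp.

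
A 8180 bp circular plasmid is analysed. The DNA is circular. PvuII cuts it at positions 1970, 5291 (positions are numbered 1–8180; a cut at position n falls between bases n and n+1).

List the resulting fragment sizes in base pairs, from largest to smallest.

Circular molecule, 2 cuts → 2 fragments:
  5291 − 1970 = 3321 bp
  wrap: 8180 − 5291 + 1970 = 4859 bp
Sorted largest to smallest: 4859, 3321 bp.

4859, 3321 bp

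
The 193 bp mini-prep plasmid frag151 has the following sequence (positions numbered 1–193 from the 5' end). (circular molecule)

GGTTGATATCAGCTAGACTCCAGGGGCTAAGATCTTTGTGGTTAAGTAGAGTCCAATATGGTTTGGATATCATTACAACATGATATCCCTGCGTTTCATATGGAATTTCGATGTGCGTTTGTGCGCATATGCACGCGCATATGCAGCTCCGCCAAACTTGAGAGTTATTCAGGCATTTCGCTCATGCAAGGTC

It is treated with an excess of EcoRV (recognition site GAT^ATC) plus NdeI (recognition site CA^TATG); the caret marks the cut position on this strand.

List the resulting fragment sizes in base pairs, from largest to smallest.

EcoRV sites (GATATC) start at positions 5, 66, 82.
EcoRV cuts after base 3 of each site, so after positions 7, 68, 84.
NdeI sites (CATATG) start at positions 97, 126, 138.
NdeI cuts after base 2 of each site, so after positions 98, 127, 139.
Combined cut positions: 7, 68, 84, 98, 127, 139.
Circular molecule, 6 cuts → 6 fragments:
  8–68 → 61 bp
  69–84 → 16 bp
  85–98 → 14 bp
  99–127 → 29 bp
  128–139 → 12 bp
  140–193 then 1–7 → 54 + 7 = 61 bp
Sorted largest to smallest: 61, 61, 29, 16, 14, 12 bp.

61, 61, 29, 16, 14, 12 bp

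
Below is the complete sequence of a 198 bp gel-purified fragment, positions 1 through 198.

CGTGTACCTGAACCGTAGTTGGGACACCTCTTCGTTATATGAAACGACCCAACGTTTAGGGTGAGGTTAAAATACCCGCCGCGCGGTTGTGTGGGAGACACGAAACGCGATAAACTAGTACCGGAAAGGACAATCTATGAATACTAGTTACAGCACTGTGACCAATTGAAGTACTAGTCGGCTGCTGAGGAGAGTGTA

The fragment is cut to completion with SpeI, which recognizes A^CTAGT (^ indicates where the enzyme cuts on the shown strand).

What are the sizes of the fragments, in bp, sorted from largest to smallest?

114, 30, 29, 25 bp

SpeI sites (ACTAGT) start at positions 114, 143, 173.
SpeI cuts after the first base of each site, so after positions 114, 143, 173.
Linear molecule, 3 cuts → 4 fragments:
  1–114 → 114 bp
  115–143 → 29 bp
  144–173 → 30 bp
  174–198 → 25 bp
Sorted largest to smallest: 114, 30, 29, 25 bp.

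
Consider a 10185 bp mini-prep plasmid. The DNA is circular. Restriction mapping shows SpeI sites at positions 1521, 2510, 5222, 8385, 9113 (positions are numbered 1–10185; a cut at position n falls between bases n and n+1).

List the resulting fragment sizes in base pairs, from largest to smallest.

Circular molecule, 5 cuts → 5 fragments:
  2510 − 1521 = 989 bp
  5222 − 2510 = 2712 bp
  8385 − 5222 = 3163 bp
  9113 − 8385 = 728 bp
  wrap: 10185 − 9113 + 1521 = 2593 bp
Sorted largest to smallest: 3163, 2712, 2593, 989, 728 bp.

3163, 2712, 2593, 989, 728 bp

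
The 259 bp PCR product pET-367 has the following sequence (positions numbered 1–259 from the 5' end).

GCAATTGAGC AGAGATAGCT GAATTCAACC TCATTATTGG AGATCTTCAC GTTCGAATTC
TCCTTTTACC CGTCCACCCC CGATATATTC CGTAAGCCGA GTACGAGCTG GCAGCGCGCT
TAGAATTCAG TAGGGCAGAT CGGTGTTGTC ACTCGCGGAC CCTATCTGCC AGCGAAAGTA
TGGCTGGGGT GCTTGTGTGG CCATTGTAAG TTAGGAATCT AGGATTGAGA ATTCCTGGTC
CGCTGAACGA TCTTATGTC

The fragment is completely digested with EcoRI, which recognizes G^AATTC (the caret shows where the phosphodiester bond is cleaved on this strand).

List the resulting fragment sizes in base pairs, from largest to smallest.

EcoRI sites (GAATTC) start at positions 21, 55, 123, 229.
EcoRI cuts after the first base of each site, so after positions 21, 55, 123, 229.
Linear molecule, 4 cuts → 5 fragments:
  1–21 → 21 bp
  22–55 → 34 bp
  56–123 → 68 bp
  124–229 → 106 bp
  230–259 → 30 bp
Sorted largest to smallest: 106, 68, 34, 30, 21 bp.

106, 68, 34, 30, 21 bp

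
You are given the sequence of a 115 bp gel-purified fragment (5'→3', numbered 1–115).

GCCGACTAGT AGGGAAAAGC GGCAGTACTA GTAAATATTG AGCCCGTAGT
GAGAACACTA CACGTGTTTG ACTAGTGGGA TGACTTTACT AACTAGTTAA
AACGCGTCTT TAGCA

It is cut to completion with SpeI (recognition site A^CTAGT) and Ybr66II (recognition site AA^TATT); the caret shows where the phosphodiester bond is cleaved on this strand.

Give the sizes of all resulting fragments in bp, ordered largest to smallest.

36, 23, 22, 21, 8, 5 bp

SpeI sites (ACTAGT) start at positions 5, 27, 71, 92.
SpeI cuts after the first base of each site, so after positions 5, 27, 71, 92.
The Ybr66II site (AATATT) starts at position 34.
Ybr66II cuts after base 2 of each site, so after position 35.
Combined cut positions: 5, 27, 35, 71, 92.
Linear molecule, 5 cuts → 6 fragments:
  1–5 → 5 bp
  6–27 → 22 bp
  28–35 → 8 bp
  36–71 → 36 bp
  72–92 → 21 bp
  93–115 → 23 bp
Sorted largest to smallest: 36, 23, 22, 21, 8, 5 bp.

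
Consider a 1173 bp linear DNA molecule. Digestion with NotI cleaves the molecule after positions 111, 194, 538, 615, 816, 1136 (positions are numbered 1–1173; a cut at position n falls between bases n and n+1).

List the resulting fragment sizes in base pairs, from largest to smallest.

Linear molecule, 6 cuts → 7 fragments:
  111 − 0 = 111 bp
  194 − 111 = 83 bp
  538 − 194 = 344 bp
  615 − 538 = 77 bp
  816 − 615 = 201 bp
  1136 − 816 = 320 bp
  1173 − 1136 = 37 bp
Sorted largest to smallest: 344, 320, 201, 111, 83, 77, 37 bp.

344, 320, 201, 111, 83, 77, 37 bp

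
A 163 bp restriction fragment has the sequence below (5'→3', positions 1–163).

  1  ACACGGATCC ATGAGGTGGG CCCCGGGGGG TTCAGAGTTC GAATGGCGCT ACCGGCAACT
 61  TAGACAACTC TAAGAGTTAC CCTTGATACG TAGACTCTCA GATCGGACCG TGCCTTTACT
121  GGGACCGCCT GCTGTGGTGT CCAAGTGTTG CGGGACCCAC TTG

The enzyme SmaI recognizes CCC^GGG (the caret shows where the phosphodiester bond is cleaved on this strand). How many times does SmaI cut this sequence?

1

CCCGGG occurs starting at position 22.
SmaI cuts at 1 site.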